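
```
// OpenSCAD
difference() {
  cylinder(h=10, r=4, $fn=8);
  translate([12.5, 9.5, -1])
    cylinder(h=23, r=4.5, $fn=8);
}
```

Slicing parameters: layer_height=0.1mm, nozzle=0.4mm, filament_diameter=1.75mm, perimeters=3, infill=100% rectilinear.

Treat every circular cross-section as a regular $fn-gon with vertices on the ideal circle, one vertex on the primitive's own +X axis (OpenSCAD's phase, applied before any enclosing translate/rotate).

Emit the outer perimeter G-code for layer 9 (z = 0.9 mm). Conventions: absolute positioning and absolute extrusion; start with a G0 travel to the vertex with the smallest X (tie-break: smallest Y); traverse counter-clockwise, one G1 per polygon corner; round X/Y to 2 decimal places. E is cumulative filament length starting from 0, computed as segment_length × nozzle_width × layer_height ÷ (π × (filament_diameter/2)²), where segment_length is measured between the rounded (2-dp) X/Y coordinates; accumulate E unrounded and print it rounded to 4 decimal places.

At z = 0.9 mm: the r=4 cylinder gives a regular 8-gon of circumradius 4 (constant along its height); the cylinder at (12.5, 9.5): section is a regular 8-gon, circumradius r=4.5; Taking the first minus the rest: starting from the r=4 cylinder, the r=4.5 cylinder at (12.5, 9.5) misses the remaining region (no effect) — 1 connected region. The outline is a single polygon with 8 vertices. Extrusion per mm of travel: 0.4 × 0.1 / (π × 0.875²) = 0.016630. Accumulating E over each segment gives final E = 0.4074.

G0 X-4.00 Y0.00 Z0.90
G1 X-2.83 Y-2.83 E0.0509
G1 X0.00 Y-4.00 E0.1019
G1 X2.83 Y-2.83 E0.1528
G1 X4.00 Y0.00 E0.2037
G1 X2.83 Y2.83 E0.2546
G1 X0.00 Y4.00 E0.3056
G1 X-2.83 Y2.83 E0.3565
G1 X-4.00 Y0.00 E0.4074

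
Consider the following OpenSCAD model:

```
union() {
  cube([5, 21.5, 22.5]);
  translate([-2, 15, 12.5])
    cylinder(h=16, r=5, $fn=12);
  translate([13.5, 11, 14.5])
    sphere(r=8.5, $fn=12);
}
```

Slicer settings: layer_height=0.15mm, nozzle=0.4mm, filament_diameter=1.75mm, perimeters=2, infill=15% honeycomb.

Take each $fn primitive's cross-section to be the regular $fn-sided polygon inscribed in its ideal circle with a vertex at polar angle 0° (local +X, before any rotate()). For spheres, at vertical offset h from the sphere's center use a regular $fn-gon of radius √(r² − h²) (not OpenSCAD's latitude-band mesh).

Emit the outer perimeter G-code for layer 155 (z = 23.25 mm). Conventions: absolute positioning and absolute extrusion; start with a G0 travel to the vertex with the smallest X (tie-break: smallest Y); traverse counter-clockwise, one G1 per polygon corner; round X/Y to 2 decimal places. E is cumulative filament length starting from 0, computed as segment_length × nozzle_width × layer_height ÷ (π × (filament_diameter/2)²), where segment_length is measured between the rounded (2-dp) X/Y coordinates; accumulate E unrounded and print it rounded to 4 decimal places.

At z = 23.25 mm: the cube does not reach this height (z outside [0, 22.5]); the cylinder at (-2, 15): section is a regular 12-gon, circumradius r=5; the sphere at (13.5, 11) is absent (|z−center|=8.750 > r=8.5); Taking the union: only the r=5 cylinder at (-2, 15) is present, so the union is just that shape — 1 connected region. The outline is a single polygon with 12 vertices. Extrusion per mm of travel: 0.4 × 0.15 / (π × 0.875²) = 0.024945. Accumulating E over each segment gives final E = 0.7747.

G0 X-7.00 Y15.00 Z23.25
G1 X-6.33 Y12.50 E0.0646
G1 X-4.50 Y10.67 E0.1291
G1 X-2.00 Y10.00 E0.1937
G1 X0.50 Y10.67 E0.2582
G1 X2.33 Y12.50 E0.3228
G1 X3.00 Y15.00 E0.3874
G1 X2.33 Y17.50 E0.4519
G1 X0.50 Y19.33 E0.5165
G1 X-2.00 Y20.00 E0.5811
G1 X-4.50 Y19.33 E0.6456
G1 X-6.33 Y17.50 E0.7102
G1 X-7.00 Y15.00 E0.7747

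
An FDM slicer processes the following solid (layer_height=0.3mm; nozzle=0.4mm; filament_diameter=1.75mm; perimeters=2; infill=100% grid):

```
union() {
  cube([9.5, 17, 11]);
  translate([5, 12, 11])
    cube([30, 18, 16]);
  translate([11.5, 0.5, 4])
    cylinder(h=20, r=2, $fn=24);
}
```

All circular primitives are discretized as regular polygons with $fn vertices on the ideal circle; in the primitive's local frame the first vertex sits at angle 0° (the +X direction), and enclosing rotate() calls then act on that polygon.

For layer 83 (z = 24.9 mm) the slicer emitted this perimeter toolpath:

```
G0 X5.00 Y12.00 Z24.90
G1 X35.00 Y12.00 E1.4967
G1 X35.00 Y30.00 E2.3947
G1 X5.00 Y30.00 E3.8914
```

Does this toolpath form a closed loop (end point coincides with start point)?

no

Start point (G0): (5.00, 12.00). End point (last G1): the path does not return to the start — open.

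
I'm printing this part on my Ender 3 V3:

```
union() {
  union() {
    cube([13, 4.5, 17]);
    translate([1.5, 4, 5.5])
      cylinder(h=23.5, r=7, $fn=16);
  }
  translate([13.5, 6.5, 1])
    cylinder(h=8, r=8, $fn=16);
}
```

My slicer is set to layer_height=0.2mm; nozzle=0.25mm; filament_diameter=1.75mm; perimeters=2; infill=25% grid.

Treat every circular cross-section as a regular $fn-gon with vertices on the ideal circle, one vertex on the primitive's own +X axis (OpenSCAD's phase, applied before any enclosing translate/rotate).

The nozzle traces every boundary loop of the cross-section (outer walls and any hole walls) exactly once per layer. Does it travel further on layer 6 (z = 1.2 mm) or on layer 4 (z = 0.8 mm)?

layer 6 (z = 1.2 mm)

Layer 6 (z = 1.2): the 13×4.5 cube contributes its full rectangle (perimeter 35.00 mm); the cylinder at (1.5, 4) is not intersected at this z (z outside [5.5, 29]); Taking the union: only the 13×4.5 cube is present, so the union is just that shape — boundary = 35.00 mm; the cylinder at (13.5, 6.5): section is a regular 16-gon, circumradius r=8 (perimeter = 2·16·8.000·sin(180°/16) = 49.94 mm); Merging all regions: the regions partially overlap (shared area 26.88 mm²), so the edge portions inside another operand are dropped and the merged outline is re-measured after clipping — boundary = 63.72 mm. So its perimeter = 63.72 mm. Layer 4 (z = 0.8): the cube (footprint 13×4.5) is included at this height (perimeter 35.00 mm); the cylinder at (1.5, 4) does not reach this height (z outside [5.5, 29]); Merging all regions: only the 13×4.5 cube is present, so the union is just that shape — boundary = 35.00 mm; the cylinder at (13.5, 6.5) does not reach this height (z outside [1, 9]); Merging all regions: only that combined region is present, so the union is just that shape — boundary = 35.00 mm. So its perimeter = 35.00 mm. Layer 6 is larger (63.72 vs 35.00 mm).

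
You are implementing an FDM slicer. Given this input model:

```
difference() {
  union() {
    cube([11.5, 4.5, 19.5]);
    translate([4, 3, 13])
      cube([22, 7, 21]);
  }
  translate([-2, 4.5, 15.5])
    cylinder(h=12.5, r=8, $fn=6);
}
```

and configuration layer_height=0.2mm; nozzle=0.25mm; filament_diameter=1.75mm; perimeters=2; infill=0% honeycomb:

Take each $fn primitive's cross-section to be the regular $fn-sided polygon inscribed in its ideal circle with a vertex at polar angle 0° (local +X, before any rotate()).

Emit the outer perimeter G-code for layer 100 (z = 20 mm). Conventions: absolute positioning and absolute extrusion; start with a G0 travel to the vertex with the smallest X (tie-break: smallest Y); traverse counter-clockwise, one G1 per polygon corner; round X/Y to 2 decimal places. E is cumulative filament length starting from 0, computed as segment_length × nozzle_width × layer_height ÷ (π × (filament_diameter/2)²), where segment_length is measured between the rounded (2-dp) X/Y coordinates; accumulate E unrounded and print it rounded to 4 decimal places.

At z = 20 mm: the cube is not intersected at this z (z outside [0, 19.5]); the cube at (4, 3) is present — its section is the full 22×7 rectangle; Merging all regions: only the 22×7 cube at (4, 3) is present, so the union is just that shape — 1 connected region; the cylinder at (-2, 4.5): section is a regular 6-gon, circumradius r=8; Taking the first minus the rest: starting from the result so far, the r=8 cylinder at (-2, 4.5) partially overlaps it — only the 5.81 mm² overlap (of its 166.28 mm²) is removed, clipping the outline — 1 connected region. The outline is a single polygon with 6 vertices. Extrusion per mm of travel: 0.25 × 0.2 / (π × 0.875²) = 0.020788. Accumulating E over each segment gives final E = 1.1982.

G0 X4.00 Y7.96 Z20.00
G1 X6.00 Y4.50 E0.0831
G1 X5.13 Y3.00 E0.1191
G1 X26.00 Y3.00 E0.5530
G1 X26.00 Y10.00 E0.6985
G1 X4.00 Y10.00 E1.1558
G1 X4.00 Y7.96 E1.1982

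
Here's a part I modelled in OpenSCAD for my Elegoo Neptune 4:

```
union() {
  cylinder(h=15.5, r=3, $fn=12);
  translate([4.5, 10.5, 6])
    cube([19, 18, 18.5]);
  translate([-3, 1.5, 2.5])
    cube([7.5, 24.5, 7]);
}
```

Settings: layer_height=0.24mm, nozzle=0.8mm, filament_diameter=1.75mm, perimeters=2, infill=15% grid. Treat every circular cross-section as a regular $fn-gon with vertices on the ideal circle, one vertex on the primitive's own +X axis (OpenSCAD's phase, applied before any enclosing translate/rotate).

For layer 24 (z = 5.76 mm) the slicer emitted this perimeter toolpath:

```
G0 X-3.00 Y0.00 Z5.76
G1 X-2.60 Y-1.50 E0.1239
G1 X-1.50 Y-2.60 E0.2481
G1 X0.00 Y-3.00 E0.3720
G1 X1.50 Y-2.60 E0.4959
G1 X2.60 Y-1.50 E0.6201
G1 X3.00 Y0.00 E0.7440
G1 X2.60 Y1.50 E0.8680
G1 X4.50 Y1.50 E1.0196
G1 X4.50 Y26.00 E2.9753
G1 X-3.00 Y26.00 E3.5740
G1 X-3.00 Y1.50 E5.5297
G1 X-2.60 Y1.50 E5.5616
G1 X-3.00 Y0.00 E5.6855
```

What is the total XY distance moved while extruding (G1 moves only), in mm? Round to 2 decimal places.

71.23 mm

Sum the Euclidean lengths of each G1 segment: total = 71.23 mm.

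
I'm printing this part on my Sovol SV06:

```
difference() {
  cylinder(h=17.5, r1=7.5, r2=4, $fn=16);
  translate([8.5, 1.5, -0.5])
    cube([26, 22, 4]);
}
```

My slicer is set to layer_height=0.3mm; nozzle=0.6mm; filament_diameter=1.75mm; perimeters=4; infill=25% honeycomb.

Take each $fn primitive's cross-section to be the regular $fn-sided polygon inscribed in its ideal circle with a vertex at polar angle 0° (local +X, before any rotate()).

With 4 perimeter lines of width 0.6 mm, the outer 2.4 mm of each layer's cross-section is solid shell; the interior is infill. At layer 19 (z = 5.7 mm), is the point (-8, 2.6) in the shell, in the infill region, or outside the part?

At z = 5.7 mm: the cone: at t=0.326 of its height the radius interpolates to r₁+(r₂−r₁)t = 6.360, giving a regular 16-gon of that circumradius; the cube at (8.5, 1.5) does not reach this height (z outside [-0.5, 3.5]); After the difference (first − rest): none of the subtracted shapes is present at this height, so the cone is unchanged — 1 connected region. Overall, the cross-section is a single solid region. The nearest boundary edge runs (-5.88, 2.43)→(-6.36, 0.00); distance from the point to it = 2.12 mm. The point is not inside any of the regions above, so it lies outside the cross-section (2.12 mm from the nearest boundary).

outside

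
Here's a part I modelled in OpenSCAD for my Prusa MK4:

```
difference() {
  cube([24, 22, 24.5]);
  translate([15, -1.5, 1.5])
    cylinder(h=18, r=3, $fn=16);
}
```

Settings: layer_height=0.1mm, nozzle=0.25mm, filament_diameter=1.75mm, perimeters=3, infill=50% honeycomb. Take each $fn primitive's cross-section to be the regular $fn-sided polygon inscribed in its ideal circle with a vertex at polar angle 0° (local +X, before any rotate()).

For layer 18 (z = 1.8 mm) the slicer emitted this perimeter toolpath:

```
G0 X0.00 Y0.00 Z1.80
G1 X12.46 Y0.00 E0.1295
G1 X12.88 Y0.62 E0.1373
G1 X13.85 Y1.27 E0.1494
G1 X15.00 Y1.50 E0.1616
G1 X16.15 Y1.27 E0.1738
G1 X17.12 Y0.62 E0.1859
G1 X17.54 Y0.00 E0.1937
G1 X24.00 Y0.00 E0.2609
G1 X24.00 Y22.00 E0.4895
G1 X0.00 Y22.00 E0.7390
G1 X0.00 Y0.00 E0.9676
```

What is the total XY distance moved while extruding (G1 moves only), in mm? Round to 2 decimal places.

Sum the Euclidean lengths of each G1 segment: total = 93.10 mm.

93.10 mm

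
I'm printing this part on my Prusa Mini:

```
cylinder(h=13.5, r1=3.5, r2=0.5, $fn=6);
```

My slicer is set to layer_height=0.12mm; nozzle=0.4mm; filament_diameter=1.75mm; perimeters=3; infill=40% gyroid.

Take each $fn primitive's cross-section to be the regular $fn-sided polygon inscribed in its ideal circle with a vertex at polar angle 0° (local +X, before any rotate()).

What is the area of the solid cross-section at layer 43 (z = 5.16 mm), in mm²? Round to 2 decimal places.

At z = 5.16 mm: the cone: at t=0.382 of its height the radius interpolates to r₁+(r₂−r₁)t = 2.353, giving a regular 6-gon of that circumradius (area = (6/2)·2.353²·sin(360°/6) = 14.39 mm²). Overall, the cross-section is a single solid region. Net area = 14.39 mm².

14.39 mm²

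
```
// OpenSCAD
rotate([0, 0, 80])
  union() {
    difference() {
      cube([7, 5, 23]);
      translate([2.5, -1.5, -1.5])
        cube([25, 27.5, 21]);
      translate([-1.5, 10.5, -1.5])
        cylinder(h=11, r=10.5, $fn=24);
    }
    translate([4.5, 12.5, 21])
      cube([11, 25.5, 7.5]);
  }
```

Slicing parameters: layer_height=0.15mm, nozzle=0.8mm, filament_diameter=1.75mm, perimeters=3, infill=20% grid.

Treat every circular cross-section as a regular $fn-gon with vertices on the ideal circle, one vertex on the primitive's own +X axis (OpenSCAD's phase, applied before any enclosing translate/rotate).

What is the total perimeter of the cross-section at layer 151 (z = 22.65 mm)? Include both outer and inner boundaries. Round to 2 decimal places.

97.00 mm

At z = 22.65 mm: the 7×5 cube contributes its full rectangle (perimeter 24.00 mm); the cube at (2.5, -1.5) is not intersected at this z (z outside [-1.5, 19.5]); the cylinder at (-1.5, 10.5) does not reach this height (z outside [-1.5, 9.5]); After the difference (first − rest): none of the subtracted shapes is present at this height, so the 7×5 cube is unchanged — boundary = 24.00 mm; the cube at (4.5, 12.5) is present — its section is the full 11×25.5 rectangle (perimeter 73.00 mm); Combining (union): the 2 present regions are separate (no shared area or edge), so areas and boundary lengths simply add and each stays a separate island — boundary = 97.00 mm; (whole slice rotated 80° about Z — lengths, areas and connectivity unchanged). Overall, the cross-section has 2 separate islands. Total boundary length (outer) = 97.00 mm.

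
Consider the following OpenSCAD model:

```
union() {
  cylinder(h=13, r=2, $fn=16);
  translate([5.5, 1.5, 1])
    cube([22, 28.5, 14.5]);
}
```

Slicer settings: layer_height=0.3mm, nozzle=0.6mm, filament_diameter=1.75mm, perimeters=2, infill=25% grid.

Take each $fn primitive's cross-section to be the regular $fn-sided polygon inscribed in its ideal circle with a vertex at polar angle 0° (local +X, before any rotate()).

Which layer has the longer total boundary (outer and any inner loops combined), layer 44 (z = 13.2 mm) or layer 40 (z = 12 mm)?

Layer 44 (z = 13.2): the cylinder is absent (z outside [0, 13]); the cube at (5.5, 1.5) is present — its section is the full 22×28.5 rectangle (perimeter 101.00 mm); Taking the union: only the 22×28.5 cube at (5.5, 1.5) is present, so the union is just that shape — boundary = 101.00 mm. So its perimeter = 101.00 mm. Layer 40 (z = 12): the cylinder: section is a regular 16-gon, circumradius r=2 (perimeter = 2·16·2.000·sin(180°/16) = 12.49 mm); the cube at (5.5, 1.5) is present — its section is the full 22×28.5 rectangle (perimeter 101.00 mm); Taking the union: the 2 present regions are separate (no shared area or edge), so areas and boundary lengths simply add and each stays a separate island — boundary = 113.49 mm. So its perimeter = 113.49 mm. Layer 40 is larger (113.49 vs 101.00 mm).

layer 40 (z = 12 mm)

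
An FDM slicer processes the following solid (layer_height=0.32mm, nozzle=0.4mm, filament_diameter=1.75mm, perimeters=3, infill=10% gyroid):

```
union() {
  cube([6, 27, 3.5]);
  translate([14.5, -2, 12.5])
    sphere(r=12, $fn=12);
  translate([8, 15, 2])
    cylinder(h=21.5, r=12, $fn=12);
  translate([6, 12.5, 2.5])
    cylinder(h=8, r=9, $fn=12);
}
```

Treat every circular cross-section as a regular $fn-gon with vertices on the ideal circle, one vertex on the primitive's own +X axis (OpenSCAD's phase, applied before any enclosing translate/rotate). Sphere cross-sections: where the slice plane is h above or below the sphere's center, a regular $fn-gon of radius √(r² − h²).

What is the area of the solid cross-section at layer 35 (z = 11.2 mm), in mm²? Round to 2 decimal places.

807.17 mm²

At z = 11.2 mm: the cube is not intersected at this z (z outside [0, 3.5]); the r=12 sphere at (14.5, -2) slices to a regular 12-gon of circumradius 11.929 (√(r²−h²) with h=1.3 from center) (area = (12/2)·11.929²·sin(360°/12) = 426.93 mm²); the cylinder at (8, 15): section is a regular 12-gon, circumradius r=12 (area = (12/2)·12.000²·sin(360°/12) = 432.00 mm²); the cylinder at (6, 12.5) does not reach this height (z outside [2.5, 10.5]); Merging all regions: the regions partially overlap — summed areas 858.93 mm² minus the doubly-counted overlap 51.76 mm² gives 807.17 mm² — area = 807.17 mm². Overall, the cross-section is a single solid region. Net area = 807.17 mm².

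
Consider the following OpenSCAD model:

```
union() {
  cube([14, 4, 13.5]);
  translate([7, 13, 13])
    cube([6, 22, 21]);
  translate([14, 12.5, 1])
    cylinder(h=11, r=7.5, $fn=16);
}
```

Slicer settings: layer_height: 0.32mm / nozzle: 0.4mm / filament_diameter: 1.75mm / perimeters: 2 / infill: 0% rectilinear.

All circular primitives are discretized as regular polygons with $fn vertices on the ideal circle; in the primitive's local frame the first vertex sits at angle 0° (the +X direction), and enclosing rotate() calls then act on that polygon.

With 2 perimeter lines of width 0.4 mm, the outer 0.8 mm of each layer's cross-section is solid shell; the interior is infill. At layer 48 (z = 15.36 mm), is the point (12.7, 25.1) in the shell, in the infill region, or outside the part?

At z = 15.36 mm: the cube is not intersected at this z (z outside [0, 13.5]); the cube at (7, 13) is present — its section is the full 6×22 rectangle; the cylinder at (14, 12.5) is absent (z outside [1, 12]); Merging all regions: only the 6×22 cube at (7, 13) is present, so the union is just that shape — 1 connected region. Overall, the cross-section is a single solid region. The nearest boundary edge runs (13.00, 13.00)→(13.00, 35.00); distance from the point to it = 0.30 mm. The point is inside the cross-section, 0.30 mm from the nearest boundary — within the 0.8 mm shell band (2 × 0.4).

shell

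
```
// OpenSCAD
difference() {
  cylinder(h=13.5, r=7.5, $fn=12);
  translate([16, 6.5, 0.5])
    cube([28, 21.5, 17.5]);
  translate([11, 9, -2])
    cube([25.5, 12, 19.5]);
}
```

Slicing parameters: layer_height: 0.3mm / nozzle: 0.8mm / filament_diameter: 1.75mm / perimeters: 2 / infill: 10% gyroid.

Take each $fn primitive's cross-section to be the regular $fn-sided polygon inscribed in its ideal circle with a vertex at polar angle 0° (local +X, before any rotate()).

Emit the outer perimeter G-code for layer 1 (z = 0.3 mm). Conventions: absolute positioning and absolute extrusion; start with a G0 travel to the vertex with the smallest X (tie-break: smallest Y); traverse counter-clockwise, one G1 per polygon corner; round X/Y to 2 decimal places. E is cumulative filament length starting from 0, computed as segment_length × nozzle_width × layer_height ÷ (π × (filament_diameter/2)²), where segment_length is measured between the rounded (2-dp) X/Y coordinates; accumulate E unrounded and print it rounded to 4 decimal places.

At z = 0.3 mm: the r=7.5 cylinder contributes a regular 12-gon of circumradius 7.5; the cube at (16, 6.5) does not reach this height (z outside [0.5, 18]); the cube at (11, 9) (footprint 25.5×12) is included at this height; Subtracting the remaining from the first: starting from the r=7.5 cylinder, the 25.5×12 cube at (11, 9) misses the remaining region (no effect) — 1 connected region. The outline is a single polygon with 12 vertices. Extrusion per mm of travel: 0.8 × 0.3 / (π × 0.875²) = 0.099780. Accumulating E over each segment gives final E = 4.6502.

G0 X-7.50 Y0.00 Z0.30
G1 X-6.50 Y-3.75 E0.3873
G1 X-3.75 Y-6.50 E0.7753
G1 X0.00 Y-7.50 E1.1626
G1 X3.75 Y-6.50 E1.5498
G1 X6.50 Y-3.75 E1.9379
G1 X7.50 Y0.00 E2.3251
G1 X6.50 Y3.75 E2.7124
G1 X3.75 Y6.50 E3.1004
G1 X0.00 Y7.50 E3.4877
G1 X-3.75 Y6.50 E3.8749
G1 X-6.50 Y3.75 E4.2630
G1 X-7.50 Y0.00 E4.6502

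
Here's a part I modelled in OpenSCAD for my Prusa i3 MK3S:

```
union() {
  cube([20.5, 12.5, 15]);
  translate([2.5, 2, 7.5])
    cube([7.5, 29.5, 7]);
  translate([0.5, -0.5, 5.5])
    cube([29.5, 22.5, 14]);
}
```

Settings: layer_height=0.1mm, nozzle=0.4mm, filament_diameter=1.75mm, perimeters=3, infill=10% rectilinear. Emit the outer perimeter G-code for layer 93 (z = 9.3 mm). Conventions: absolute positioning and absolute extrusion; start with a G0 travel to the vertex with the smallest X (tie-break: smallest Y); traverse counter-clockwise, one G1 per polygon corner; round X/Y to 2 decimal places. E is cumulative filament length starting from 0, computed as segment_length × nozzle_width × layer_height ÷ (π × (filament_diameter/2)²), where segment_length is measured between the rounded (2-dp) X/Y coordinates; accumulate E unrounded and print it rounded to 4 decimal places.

G0 X0.00 Y0.00 Z9.30
G1 X0.50 Y0.00 E0.0083
G1 X0.50 Y-0.50 E0.0166
G1 X30.00 Y-0.50 E0.5072
G1 X30.00 Y22.00 E0.8814
G1 X10.00 Y22.00 E1.2140
G1 X10.00 Y31.50 E1.3720
G1 X2.50 Y31.50 E1.4967
G1 X2.50 Y22.00 E1.6547
G1 X0.50 Y22.00 E1.6880
G1 X0.50 Y12.50 E1.8459
G1 X0.00 Y12.50 E1.8543
G1 X0.00 Y0.00 E2.0621

At z = 9.3 mm: the 20.5×12.5 cube contributes its full rectangle; the 7.5×29.5 cube at (2.5, 2) contributes its full rectangle; the 29.5×22.5 cube at (0.5, -0.5) contributes its full rectangle; Combining (union): the regions partially overlap (shared area 400.00 mm²), so overlapping operands fuse into one piece — 1 connected region. The outline is a single polygon with 12 vertices. Extrusion per mm of travel: 0.4 × 0.1 / (π × 0.875²) = 0.016630. Accumulating E over each segment gives final E = 2.0621.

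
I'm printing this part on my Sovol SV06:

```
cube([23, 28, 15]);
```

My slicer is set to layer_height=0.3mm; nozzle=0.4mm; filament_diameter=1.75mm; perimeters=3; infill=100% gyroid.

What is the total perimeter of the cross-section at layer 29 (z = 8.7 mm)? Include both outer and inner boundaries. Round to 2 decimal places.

102.00 mm

At z = 8.7 mm: the cube is present — its section is the full 23×28 rectangle (perimeter 102.00 mm). Overall, the cross-section is a single solid region. Total boundary length (outer) = 102.00 mm.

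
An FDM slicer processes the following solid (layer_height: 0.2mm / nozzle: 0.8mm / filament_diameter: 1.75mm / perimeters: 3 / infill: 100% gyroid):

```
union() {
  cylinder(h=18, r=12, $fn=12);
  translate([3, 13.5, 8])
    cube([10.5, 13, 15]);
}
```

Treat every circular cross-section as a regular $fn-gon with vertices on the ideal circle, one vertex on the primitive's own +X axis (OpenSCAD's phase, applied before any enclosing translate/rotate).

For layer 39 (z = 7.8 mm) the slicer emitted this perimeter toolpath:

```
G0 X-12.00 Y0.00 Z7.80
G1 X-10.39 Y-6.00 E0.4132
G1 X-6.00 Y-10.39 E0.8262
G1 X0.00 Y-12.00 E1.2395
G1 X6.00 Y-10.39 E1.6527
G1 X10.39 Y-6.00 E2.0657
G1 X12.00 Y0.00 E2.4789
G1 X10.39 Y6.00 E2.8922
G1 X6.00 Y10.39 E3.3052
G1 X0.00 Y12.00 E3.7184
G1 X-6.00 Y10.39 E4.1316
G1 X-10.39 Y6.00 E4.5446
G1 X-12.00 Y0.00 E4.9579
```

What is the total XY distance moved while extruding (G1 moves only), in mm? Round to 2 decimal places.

74.53 mm

Sum the Euclidean lengths of each G1 segment: total = 74.53 mm.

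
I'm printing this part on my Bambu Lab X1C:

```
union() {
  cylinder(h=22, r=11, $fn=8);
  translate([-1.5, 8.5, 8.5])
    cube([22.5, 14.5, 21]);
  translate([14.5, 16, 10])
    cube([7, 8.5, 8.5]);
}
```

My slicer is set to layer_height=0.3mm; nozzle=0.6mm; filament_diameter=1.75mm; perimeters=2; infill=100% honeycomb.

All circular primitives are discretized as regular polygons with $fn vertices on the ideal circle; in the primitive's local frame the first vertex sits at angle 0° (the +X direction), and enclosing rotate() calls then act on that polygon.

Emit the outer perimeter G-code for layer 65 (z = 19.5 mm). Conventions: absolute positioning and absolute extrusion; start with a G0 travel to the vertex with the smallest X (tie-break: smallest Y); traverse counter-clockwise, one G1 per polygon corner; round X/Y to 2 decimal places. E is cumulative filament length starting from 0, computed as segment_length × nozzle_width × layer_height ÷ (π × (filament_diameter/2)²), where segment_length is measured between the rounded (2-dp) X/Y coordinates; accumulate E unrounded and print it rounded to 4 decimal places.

At z = 19.5 mm: the cylinder: section is a regular 8-gon, circumradius r=11; the 22.5×14.5 cube at (-1.5, 8.5) contributes its full rectangle; the cube at (14.5, 16) is absent (z outside [10, 18.5]); Merging all regions: the regions partially overlap (shared area 10.83 mm²), so overlapping operands fuse into one piece — 1 connected region. The outline is a single polygon with 12 vertices. Extrusion per mm of travel: 0.6 × 0.3 / (π × 0.875²) = 0.074835. Accumulating E over each segment gives final E = 9.2631.

G0 X-11.00 Y0.00 Z19.50
G1 X-7.78 Y-7.78 E0.6301
G1 X0.00 Y-11.00 E1.2602
G1 X7.78 Y-7.78 E1.8903
G1 X11.00 Y0.00 E2.5205
G1 X7.78 Y7.78 E3.1506
G1 X6.04 Y8.50 E3.2915
G1 X21.00 Y8.50 E4.4110
G1 X21.00 Y23.00 E5.4961
G1 X-1.50 Y23.00 E7.1799
G1 X-1.50 Y10.38 E8.1244
G1 X-7.78 Y7.78 E8.6330
G1 X-11.00 Y0.00 E9.2631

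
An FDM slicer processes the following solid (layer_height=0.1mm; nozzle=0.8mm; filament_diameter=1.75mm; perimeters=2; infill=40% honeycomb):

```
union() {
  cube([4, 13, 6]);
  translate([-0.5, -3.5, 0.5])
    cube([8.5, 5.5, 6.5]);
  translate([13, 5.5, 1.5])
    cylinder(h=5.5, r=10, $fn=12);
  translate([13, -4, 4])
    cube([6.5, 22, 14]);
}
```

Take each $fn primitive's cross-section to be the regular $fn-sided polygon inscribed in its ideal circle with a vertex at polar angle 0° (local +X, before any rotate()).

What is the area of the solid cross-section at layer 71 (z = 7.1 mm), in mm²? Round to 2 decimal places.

At z = 7.1 mm: the cube does not reach this height (z outside [0, 6]); the cube at (-0.5, -3.5) is not intersected at this z (z outside [0.5, 7]); the cylinder at (13, 5.5) is absent (z outside [1.5, 7]); the cube at (13, -4) is present — its section is the full 6.5×22 rectangle (area 143.00 mm²); Combining (union): only the 6.5×22 cube at (13, -4) is present, so the union is just that shape — area = 143.00 mm². Overall, the cross-section is a single solid region. Net area = 143.00 mm².

143.00 mm²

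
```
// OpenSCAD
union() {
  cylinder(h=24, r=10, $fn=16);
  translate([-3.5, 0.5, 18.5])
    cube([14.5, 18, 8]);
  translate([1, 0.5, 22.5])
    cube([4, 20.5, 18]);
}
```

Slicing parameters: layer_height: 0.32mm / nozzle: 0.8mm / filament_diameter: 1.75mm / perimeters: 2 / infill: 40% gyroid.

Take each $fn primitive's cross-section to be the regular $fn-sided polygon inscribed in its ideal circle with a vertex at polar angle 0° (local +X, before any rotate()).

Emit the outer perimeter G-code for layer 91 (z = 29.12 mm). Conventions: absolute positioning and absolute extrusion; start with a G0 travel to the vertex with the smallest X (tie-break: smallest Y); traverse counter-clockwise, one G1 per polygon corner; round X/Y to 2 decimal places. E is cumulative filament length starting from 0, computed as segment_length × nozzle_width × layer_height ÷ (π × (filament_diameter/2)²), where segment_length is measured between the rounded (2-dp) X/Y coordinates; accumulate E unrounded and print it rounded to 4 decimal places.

G0 X1.00 Y0.50 Z29.12
G1 X5.00 Y0.50 E0.4257
G1 X5.00 Y21.00 E2.6076
G1 X1.00 Y21.00 E3.0333
G1 X1.00 Y0.50 E5.2152

At z = 29.12 mm: the cylinder is absent (z outside [0, 24]); the cube at (-3.5, 0.5) is not intersected at this z (z outside [18.5, 26.5]); the 4×20.5 cube at (1, 0.5) contributes its full rectangle; Taking the union: only the 4×20.5 cube at (1, 0.5) is present, so the union is just that shape — 1 connected region. The outline is a single polygon with 4 vertices. Extrusion per mm of travel: 0.8 × 0.32 / (π × 0.875²) = 0.106432. Accumulating E over each segment gives final E = 5.2152.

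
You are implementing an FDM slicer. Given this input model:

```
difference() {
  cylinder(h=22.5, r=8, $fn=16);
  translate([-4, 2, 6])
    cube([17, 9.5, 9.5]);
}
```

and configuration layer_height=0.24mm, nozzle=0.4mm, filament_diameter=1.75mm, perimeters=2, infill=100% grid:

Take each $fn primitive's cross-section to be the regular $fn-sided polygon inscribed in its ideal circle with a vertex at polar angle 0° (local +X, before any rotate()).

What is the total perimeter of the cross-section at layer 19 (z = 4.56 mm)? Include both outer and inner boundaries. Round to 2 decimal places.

At z = 4.56 mm: the r=8 cylinder gives a regular 16-gon of circumradius 8 (constant along its height) (perimeter = 2·16·8.000·sin(180°/16) = 49.94 mm); the cube at (-4, 2) is not intersected at this z (z outside [6, 15.5]); Subtracting the remaining from the first: none of the subtracted shapes is present at this height, so the r=8 cylinder is unchanged — boundary = 49.94 mm. Overall, the cross-section is a single solid region. Total boundary length (outer) = 49.94 mm.

49.94 mm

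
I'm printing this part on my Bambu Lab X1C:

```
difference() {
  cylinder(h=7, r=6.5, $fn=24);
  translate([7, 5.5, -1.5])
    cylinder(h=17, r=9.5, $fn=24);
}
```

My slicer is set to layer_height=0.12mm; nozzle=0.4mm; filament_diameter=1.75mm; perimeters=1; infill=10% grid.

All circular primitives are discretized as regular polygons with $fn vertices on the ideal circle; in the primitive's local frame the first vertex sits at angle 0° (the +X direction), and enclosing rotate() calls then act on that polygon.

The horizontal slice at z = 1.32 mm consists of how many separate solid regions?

At z = 1.32 mm: the r=6.5 cylinder gives a regular 24-gon of circumradius 6.5 (constant along its height); the r=9.5 cylinder at (7, 5.5) contributes a regular 24-gon of circumradius 9.5; Subtracting the remaining from the first: starting from the r=6.5 cylinder, the r=9.5 cylinder at (7, 5.5) partially overlaps it — only the 62.68 mm² overlap (of its 280.30 mm²) is removed, clipping the outline — 1 connected region. The result has 1 disconnected region.

1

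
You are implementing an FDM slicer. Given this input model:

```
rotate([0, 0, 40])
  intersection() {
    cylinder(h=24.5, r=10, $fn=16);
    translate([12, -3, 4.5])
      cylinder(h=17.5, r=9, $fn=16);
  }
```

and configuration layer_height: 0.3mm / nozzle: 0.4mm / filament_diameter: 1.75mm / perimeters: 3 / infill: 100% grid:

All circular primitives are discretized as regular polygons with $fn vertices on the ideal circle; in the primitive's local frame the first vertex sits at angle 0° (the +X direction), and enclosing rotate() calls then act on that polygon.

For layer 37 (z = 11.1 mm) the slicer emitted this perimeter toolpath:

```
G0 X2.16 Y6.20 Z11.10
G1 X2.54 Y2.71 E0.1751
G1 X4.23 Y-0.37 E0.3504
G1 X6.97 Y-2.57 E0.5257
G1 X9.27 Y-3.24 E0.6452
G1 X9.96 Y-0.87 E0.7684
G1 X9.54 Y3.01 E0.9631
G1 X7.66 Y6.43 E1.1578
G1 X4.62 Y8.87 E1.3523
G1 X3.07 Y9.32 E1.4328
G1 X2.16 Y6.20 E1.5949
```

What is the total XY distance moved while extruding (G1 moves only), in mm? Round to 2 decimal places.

31.97 mm

Sum the Euclidean lengths of each G1 segment: total = 31.97 mm.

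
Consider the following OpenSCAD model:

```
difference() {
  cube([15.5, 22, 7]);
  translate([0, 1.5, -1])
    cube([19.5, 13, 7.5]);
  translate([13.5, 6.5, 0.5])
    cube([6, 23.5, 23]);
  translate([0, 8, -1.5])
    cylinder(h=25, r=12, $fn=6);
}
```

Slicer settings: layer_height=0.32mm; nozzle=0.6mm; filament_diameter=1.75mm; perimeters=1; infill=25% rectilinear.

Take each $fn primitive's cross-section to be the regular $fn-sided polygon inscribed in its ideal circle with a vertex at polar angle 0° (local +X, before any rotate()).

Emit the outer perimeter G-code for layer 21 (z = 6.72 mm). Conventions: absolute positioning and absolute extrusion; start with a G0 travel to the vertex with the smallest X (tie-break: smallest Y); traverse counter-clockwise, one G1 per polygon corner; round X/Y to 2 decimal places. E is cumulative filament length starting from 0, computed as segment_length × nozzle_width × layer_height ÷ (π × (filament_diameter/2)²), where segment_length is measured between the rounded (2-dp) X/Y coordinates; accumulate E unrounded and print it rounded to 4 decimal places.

G0 X0.00 Y18.39 Z6.72
G1 X6.00 Y18.39 E0.4789
G1 X12.00 Y8.00 E1.4367
G1 X7.38 Y0.00 E2.1741
G1 X15.50 Y0.00 E2.8223
G1 X15.50 Y6.50 E3.3411
G1 X13.50 Y6.50 E3.5008
G1 X13.50 Y22.00 E4.7381
G1 X0.00 Y22.00 E5.8157
G1 X0.00 Y18.39 E6.1039

At z = 6.72 mm: the cube (footprint 15.5×22) is included at this height; the cube at (0, 1.5) does not reach this height (z outside [-1, 6.5]); the cube at (13.5, 6.5) is present — its section is the full 6×23.5 rectangle; the cylinder at (0, 8): section is a regular 6-gon, circumradius r=12; Subtracting the remaining from the first: starting from the 15.5×22 cube, the 6×23.5 cube at (13.5, 6.5) partially overlaps it — only the 31.00 mm² overlap (of its 141.00 mm²) is removed, clipping the outline; the r=12 cylinder at (0, 8) partially overlaps it — only the 171.06 mm² overlap (of its 374.12 mm²) is removed, clipping the outline — 1 connected region. The outline is a single polygon with 9 vertices. Extrusion per mm of travel: 0.6 × 0.32 / (π × 0.875²) = 0.079824. Accumulating E over each segment gives final E = 6.1039.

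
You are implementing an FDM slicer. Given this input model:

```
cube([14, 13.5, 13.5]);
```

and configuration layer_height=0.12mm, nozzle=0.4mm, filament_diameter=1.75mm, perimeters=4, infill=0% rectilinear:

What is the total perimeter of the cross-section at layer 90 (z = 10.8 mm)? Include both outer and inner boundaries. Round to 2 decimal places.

At z = 10.8 mm: the cube is present — its section is the full 14×13.5 rectangle (perimeter 55.00 mm). Overall, the cross-section is a single solid region. Total boundary length (outer) = 55.00 mm.

55.00 mm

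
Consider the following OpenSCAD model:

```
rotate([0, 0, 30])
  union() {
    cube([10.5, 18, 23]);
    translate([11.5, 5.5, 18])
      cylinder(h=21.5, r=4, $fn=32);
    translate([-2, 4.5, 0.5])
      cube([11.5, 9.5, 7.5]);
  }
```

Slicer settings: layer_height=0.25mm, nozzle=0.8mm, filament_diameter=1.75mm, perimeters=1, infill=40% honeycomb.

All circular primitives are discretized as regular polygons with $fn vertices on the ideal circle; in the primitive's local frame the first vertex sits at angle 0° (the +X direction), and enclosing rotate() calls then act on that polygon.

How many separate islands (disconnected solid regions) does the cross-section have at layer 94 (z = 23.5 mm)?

1

At z = 23.5 mm: the cube is not intersected at this z (z outside [0, 23]); the r=4 cylinder at (11.5, 5.5) gives a regular 32-gon of circumradius 4 (constant along its height); the cube at (-2, 4.5) does not reach this height (z outside [0.5, 8]); Taking the union: only the r=4 cylinder at (11.5, 5.5) is present, so the union is just that shape — 1 connected region; (whole slice rotated 30° about Z — lengths, areas and connectivity unchanged). Overall, the cross-section is a single solid region. Island count = 1.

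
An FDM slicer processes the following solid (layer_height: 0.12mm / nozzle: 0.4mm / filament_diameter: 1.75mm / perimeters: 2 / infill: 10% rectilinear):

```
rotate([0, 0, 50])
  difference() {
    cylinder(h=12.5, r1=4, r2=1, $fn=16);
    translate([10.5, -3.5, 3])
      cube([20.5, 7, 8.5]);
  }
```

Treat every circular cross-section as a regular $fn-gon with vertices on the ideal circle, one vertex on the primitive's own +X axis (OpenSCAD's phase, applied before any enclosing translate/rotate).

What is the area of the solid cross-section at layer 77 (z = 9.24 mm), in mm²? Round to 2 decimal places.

9.73 mm²

At z = 9.24 mm: the cone contributes a regular 16-gon of circumradius 1.782 (interpolated between r1=4 and r2=1 at t=0.739) (area = (16/2)·1.782²·sin(360°/16) = 9.73 mm²); the cube at (10.5, -3.5) is present — its section is the full 20.5×7 rectangle (area 143.50 mm²); Taking the first minus the rest: starting from the cone (9.73 mm²), the 20.5×7 cube at (10.5, -3.5) misses the remaining region (no effect) — area = 9.73 mm²; (rotated 50° about Z; rotation is an isometry so areas/perimeters/island counts are preserved). Overall, the cross-section is a single solid region. Net area = 9.73 mm².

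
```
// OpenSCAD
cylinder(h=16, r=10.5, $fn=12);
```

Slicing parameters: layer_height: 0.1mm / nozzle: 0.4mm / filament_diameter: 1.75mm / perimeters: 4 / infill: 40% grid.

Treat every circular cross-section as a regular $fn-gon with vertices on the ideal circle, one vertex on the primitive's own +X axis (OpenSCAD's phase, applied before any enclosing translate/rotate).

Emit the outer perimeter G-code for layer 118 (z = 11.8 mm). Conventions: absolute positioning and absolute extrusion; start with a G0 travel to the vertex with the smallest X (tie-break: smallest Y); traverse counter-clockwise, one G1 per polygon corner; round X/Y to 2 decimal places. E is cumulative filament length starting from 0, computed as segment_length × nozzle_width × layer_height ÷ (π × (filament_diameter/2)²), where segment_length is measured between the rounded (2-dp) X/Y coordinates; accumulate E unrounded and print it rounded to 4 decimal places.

G0 X-10.50 Y0.00 Z11.80
G1 X-9.09 Y-5.25 E0.0904
G1 X-5.25 Y-9.09 E0.1807
G1 X0.00 Y-10.50 E0.2711
G1 X5.25 Y-9.09 E0.3615
G1 X9.09 Y-5.25 E0.4518
G1 X10.50 Y0.00 E0.5422
G1 X9.09 Y5.25 E0.6326
G1 X5.25 Y9.09 E0.7229
G1 X0.00 Y10.50 E0.8133
G1 X-5.25 Y9.09 E0.9037
G1 X-9.09 Y5.25 E0.9941
G1 X-10.50 Y0.00 E1.0845

At z = 11.8 mm: the r=10.5 cylinder gives a regular 12-gon of circumradius 10.5 (constant along its height). The outline is a single polygon with 12 vertices. Extrusion per mm of travel: 0.4 × 0.1 / (π × 0.875²) = 0.016630. Accumulating E over each segment gives final E = 1.0845.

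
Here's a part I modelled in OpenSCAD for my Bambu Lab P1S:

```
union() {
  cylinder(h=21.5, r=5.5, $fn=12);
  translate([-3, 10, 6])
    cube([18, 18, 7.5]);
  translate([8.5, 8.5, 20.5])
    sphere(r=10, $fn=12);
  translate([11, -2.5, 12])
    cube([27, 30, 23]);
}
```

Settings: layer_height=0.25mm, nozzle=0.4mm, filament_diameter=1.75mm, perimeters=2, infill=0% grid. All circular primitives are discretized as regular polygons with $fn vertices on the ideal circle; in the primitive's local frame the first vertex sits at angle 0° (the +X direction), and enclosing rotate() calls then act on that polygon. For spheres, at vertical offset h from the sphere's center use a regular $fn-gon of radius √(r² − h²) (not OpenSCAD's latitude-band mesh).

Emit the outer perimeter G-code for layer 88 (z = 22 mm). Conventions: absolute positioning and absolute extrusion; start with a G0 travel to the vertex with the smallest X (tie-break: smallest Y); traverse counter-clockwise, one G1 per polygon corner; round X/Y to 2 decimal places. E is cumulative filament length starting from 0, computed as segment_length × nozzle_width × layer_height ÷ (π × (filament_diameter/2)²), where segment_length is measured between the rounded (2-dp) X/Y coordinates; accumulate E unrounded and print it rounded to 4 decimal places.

At z = 22 mm: the cylinder does not reach this height (z outside [0, 21.5]); the cube at (-3, 10) is absent (z outside [6, 13.5]); the r=10 sphere at (8.5, 8.5) slices to a regular 12-gon of circumradius 9.887 (√(r²−h²) with h=1.5 from center); the cube at (11, -2.5) is present — its section is the full 27×30 rectangle; Combining (union): the regions partially overlap (shared area 98.87 mm²), so overlapping operands fuse into one piece — 1 connected region. The outline is a single polygon with 13 vertices. Extrusion per mm of travel: 0.4 × 0.25 / (π × 0.875²) = 0.041575. Accumulating E over each segment gives final E = 5.4646.

G0 X-1.39 Y8.50 Z22.00
G1 X-0.06 Y3.56 E0.2127
G1 X3.56 Y-0.06 E0.4255
G1 X8.50 Y-1.39 E0.6382
G1 X11.00 Y-0.72 E0.7458
G1 X11.00 Y-2.50 E0.8198
G1 X38.00 Y-2.50 E1.9424
G1 X38.00 Y27.50 E3.1896
G1 X11.00 Y27.50 E4.3122
G1 X11.00 Y17.72 E4.7188
G1 X8.50 Y18.39 E4.8264
G1 X3.56 Y17.06 E5.0391
G1 X-0.06 Y13.44 E5.2519
G1 X-1.39 Y8.50 E5.4646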